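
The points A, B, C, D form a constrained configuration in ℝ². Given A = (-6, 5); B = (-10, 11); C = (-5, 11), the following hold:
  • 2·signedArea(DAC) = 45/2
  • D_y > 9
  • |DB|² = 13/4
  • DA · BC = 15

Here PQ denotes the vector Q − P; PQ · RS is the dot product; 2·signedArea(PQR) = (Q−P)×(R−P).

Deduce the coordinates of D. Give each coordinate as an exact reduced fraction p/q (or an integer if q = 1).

1. D_x = -9  [2·signedArea(DAC) = 45/2 ∩ DA · BC = 15]
2. D_y = 19/2  [2·signedArea(DAC) = 45/2 ∩ DA · BC = 15]
   → D = (-9, 19/2)

D = (-9, 19/2)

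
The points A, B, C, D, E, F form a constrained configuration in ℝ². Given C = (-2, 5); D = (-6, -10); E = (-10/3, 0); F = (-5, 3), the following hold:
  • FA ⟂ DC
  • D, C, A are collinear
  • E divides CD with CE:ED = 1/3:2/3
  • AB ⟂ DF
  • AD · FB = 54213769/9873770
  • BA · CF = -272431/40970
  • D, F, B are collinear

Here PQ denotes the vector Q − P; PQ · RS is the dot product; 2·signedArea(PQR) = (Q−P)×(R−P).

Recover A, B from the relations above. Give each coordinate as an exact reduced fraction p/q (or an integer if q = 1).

A = (-650/241, 575/241)
B = (-206219/40970, 105113/40970)

1. A_x = -650/241  [D, C, A are collinear ∩ FA ⟂ DC]
2. A_y = 575/241  [D, C, A are collinear ∩ FA ⟂ DC]
   → A = (-650/241, 575/241)
3. B_x = -206219/40970  [D, F, B are collinear ∩ AB ⟂ DF]
4. B_y = 105113/40970  [D, F, B are collinear ∩ AB ⟂ DF]
   → B = (-206219/40970, 105113/40970)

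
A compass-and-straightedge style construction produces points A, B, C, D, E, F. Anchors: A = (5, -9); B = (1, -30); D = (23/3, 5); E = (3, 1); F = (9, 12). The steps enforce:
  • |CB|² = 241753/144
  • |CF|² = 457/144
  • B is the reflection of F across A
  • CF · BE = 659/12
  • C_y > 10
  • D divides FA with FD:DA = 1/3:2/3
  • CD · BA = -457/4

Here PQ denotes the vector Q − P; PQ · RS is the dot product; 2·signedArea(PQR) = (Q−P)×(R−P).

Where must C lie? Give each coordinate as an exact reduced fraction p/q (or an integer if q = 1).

1. C_x = 26/3  [CF · BE = 659/12 ∩ CD · BA = -457/4]
2. C_y = 41/4  [CF · BE = 659/12 ∩ CD · BA = -457/4]
   → C = (26/3, 41/4)

C = (26/3, 41/4)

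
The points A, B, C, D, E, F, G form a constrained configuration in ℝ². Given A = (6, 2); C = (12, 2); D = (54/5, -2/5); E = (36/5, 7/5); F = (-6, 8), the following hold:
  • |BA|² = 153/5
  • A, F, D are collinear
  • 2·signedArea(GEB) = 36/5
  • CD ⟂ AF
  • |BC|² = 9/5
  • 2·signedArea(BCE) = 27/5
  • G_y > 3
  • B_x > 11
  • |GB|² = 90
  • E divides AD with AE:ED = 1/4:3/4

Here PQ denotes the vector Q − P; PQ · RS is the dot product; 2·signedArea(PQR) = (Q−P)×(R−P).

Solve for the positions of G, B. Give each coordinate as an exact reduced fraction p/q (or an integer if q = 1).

1. B_x = 57/5  [line 3/5·x + -24/5·y + -3 = 0 ∩ |BA|² = 153/5]
2. B_y = 4/5  [line 3/5·x + -24/5·y + -3 = 0 ∩ |BA|² = 153/5]
   → B = (57/5, 4/5)
3. G_x = 12/5  [line 3/5·x + 21/5·y + -87/5 = 0 ∩ |GB|² = 90]
4. G_y = 19/5  [line 3/5·x + 21/5·y + -87/5 = 0 ∩ |GB|² = 90]
   → G = (12/5, 19/5)

B = (57/5, 4/5)
G = (12/5, 19/5)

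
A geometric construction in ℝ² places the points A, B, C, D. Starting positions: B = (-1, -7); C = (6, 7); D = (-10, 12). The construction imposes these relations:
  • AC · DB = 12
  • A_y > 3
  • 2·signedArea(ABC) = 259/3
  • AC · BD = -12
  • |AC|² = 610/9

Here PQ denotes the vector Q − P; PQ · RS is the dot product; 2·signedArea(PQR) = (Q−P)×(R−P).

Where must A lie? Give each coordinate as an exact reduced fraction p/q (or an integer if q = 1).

1. A_x = -5/3  [AC · BD = -12 ∩ 2·signedArea(ABC) = 259/3]
2. A_y = 4  [AC · BD = -12 ∩ 2·signedArea(ABC) = 259/3]
   → A = (-5/3, 4)

A = (-5/3, 4)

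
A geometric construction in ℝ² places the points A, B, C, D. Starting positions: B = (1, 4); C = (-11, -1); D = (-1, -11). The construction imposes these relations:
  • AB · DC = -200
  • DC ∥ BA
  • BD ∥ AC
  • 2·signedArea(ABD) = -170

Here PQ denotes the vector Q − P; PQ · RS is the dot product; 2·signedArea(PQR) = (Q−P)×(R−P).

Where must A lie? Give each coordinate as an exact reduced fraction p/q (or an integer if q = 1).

1. A_x = -9  [BD ∥ AC ∩ DC ∥ BA]
2. A_y = 14  [BD ∥ AC ∩ DC ∥ BA]
   → A = (-9, 14)

A = (-9, 14)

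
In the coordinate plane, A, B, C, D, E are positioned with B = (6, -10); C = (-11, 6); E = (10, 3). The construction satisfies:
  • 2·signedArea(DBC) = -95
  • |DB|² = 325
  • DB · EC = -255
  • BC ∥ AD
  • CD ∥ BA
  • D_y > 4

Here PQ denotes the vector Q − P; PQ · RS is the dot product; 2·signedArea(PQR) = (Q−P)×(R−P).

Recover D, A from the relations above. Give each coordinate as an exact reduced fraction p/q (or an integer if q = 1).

1. D_x = -4  [2·signedArea(DBC) = -95 ∩ DB · EC = -255]
2. D_y = 5  [2·signedArea(DBC) = -95 ∩ DB · EC = -255]
   → D = (-4, 5)
3. A_x = 13  [BC ∥ AD ∩ CD ∥ BA]
4. A_y = -11  [BC ∥ AD ∩ CD ∥ BA]
   → A = (13, -11)

A = (13, -11)
D = (-4, 5)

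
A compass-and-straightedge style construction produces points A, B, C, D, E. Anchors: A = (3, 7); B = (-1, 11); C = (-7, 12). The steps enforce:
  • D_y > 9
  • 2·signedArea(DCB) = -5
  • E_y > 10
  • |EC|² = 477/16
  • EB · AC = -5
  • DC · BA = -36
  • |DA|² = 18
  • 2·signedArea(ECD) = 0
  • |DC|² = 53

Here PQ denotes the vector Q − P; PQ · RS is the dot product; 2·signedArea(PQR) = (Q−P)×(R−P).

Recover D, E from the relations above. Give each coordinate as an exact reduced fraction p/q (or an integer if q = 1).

D = (0, 10)
E = (-7/4, 21/2)

1. D_x = 0  [DC · BA = -36 ∩ 2·signedArea(DCB) = -5]
2. D_y = 10  [DC · BA = -36 ∩ 2·signedArea(DCB) = -5]
   → D = (0, 10)
3. E_x = -7/4  [2·signedArea(ECD) = 0 ∩ EB · AC = -5]
4. E_y = 21/2  [2·signedArea(ECD) = 0 ∩ EB · AC = -5]
   → E = (-7/4, 21/2)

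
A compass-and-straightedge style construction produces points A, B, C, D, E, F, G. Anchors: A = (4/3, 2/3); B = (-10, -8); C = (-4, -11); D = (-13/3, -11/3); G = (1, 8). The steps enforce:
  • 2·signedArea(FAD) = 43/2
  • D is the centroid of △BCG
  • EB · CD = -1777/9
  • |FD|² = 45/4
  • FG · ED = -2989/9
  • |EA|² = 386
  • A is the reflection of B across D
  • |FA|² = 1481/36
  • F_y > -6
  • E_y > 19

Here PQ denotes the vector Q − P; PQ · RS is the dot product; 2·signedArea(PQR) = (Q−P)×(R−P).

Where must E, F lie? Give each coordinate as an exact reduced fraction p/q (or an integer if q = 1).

1. F_x = -4/3  [line 13/3·x + -17/3·y + -47/2 = 0 ∩ |FD|² = 45/4]
2. F_y = -31/6  [line 13/3·x + -17/3·y + -47/2 = 0 ∩ |FD|² = 45/4]
   → F = (-4/3, -31/6)
3. E_x = 19/3  [EB · CD = -1777/9 ∩ FG · ED = -2989/9]
4. E_y = 59/3  [EB · CD = -1777/9 ∩ FG · ED = -2989/9]
   → E = (19/3, 59/3)

E = (19/3, 59/3)
F = (-4/3, -31/6)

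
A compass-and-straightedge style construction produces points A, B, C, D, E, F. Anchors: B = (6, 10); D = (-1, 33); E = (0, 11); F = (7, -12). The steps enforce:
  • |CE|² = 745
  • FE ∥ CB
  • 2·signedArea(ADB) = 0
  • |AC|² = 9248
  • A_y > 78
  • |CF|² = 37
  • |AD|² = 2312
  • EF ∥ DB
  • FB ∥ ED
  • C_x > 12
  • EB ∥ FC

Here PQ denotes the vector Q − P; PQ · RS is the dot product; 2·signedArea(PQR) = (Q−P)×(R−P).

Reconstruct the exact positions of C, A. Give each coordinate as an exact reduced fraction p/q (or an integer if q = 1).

A = (-15, 79)
C = (13, -13)

1. C_x = 13  [FE ∥ CB ∩ EB ∥ FC]
2. C_y = -13  [FE ∥ CB ∩ EB ∥ FC]
   → C = (13, -13)
3. A_x = -15  [line 23·x + 7·y + -208 = 0 ∩ |AD|² = 2312]
4. A_y = 79  [line 23·x + 7·y + -208 = 0 ∩ |AD|² = 2312]
   → A = (-15, 79)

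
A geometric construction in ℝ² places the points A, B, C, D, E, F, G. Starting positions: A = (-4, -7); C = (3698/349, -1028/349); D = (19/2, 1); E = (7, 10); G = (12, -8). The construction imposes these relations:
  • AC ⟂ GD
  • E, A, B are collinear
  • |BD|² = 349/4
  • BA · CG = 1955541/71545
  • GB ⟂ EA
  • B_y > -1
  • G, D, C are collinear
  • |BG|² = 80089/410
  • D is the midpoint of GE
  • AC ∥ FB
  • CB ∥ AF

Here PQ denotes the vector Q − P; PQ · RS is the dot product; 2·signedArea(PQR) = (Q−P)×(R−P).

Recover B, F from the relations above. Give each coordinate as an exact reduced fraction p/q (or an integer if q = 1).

1. B_x = 109/410  [E, A, B are collinear ∩ GB ⟂ EA]
2. B_y = -167/410  [E, A, B are collinear ∩ GB ⟂ EA]
   → B = (109/410, -167/410)
3. F_x = -2050499/143090  [AC ∥ FB ∩ CB ∥ AF]
4. F_y = -638433/143090  [AC ∥ FB ∩ CB ∥ AF]
   → F = (-2050499/143090, -638433/143090)

B = (109/410, -167/410)
F = (-2050499/143090, -638433/143090)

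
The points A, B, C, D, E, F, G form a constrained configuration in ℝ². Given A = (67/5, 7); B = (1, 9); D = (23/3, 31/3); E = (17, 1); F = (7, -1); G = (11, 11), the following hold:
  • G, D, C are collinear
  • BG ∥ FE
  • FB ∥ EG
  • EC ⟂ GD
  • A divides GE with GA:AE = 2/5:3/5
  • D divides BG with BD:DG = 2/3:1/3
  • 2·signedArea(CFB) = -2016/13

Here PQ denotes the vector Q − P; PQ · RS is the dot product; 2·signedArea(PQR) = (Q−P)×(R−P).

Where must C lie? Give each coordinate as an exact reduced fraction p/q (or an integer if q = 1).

1. C_x = 193/13  [G, D, C are collinear ∩ EC ⟂ GD]
2. C_y = 153/13  [G, D, C are collinear ∩ EC ⟂ GD]
   → C = (193/13, 153/13)

C = (193/13, 153/13)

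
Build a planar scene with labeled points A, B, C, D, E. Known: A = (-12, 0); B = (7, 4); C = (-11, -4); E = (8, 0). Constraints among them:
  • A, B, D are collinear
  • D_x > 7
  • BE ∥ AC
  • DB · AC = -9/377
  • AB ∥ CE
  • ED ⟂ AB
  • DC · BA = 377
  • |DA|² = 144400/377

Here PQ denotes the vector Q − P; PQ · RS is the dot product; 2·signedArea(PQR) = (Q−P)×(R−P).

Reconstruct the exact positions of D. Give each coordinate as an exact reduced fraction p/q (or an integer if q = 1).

D = (2696/377, 1520/377)

1. D_x = 2696/377  [A, B, D are collinear ∩ ED ⟂ AB]
2. D_y = 1520/377  [A, B, D are collinear ∩ ED ⟂ AB]
   → D = (2696/377, 1520/377)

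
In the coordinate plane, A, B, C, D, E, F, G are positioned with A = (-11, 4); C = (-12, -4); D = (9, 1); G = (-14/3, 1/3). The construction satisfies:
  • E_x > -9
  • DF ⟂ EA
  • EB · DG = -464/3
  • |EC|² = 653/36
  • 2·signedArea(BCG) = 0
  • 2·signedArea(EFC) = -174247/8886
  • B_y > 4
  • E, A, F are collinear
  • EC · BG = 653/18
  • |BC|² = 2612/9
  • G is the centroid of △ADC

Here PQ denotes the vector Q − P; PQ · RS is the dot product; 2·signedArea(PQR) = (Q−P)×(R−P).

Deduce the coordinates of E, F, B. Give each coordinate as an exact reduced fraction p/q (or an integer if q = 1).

B = (8/3, 14/3)
E = (-25/3, -11/6)
F = (-9491/1481, -8951/1481)

1. B_x = 8/3  [line -13/3·x + 22/3·y + -68/3 = 0 ∩ |BC|² = 2612/9]
2. B_y = 14/3  [line -13/3·x + 22/3·y + -68/3 = 0 ∩ |BC|² = 2612/9]
   → B = (8/3, 14/3)
3. E_x = -25/3  [EC · BG = 653/18 ∩ EB · DG = -464/3]
4. E_y = -11/6  [EC · BG = 653/18 ∩ EB · DG = -464/3]
   → E = (-25/3, -11/6)
5. F_x = -9491/1481  [E, A, F are collinear ∩ DF ⟂ EA]
6. F_y = -8951/1481  [E, A, F are collinear ∩ DF ⟂ EA]
   → F = (-9491/1481, -8951/1481)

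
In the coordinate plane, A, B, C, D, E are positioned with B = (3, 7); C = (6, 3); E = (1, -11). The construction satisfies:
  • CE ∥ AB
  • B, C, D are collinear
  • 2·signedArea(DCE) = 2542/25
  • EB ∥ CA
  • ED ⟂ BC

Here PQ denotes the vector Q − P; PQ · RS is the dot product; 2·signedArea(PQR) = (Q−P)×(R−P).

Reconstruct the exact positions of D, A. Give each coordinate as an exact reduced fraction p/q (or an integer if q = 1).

1. D_x = 273/25  [B, C, D are collinear ∩ ED ⟂ BC]
2. D_y = -89/25  [B, C, D are collinear ∩ ED ⟂ BC]
   → D = (273/25, -89/25)
3. A_x = 8  [CE ∥ AB ∩ EB ∥ CA]
4. A_y = 21  [CE ∥ AB ∩ EB ∥ CA]
   → A = (8, 21)

A = (8, 21)
D = (273/25, -89/25)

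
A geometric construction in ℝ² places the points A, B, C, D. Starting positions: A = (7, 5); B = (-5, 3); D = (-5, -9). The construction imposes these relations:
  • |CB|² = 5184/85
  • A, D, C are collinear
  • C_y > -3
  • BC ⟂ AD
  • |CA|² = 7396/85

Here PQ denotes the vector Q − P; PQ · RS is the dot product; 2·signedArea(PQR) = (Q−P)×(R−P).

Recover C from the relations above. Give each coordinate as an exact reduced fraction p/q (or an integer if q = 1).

C = (79/85, -177/85)

1. C_x = 79/85  [A, D, C are collinear ∩ BC ⟂ AD]
2. C_y = -177/85  [A, D, C are collinear ∩ BC ⟂ AD]
   → C = (79/85, -177/85)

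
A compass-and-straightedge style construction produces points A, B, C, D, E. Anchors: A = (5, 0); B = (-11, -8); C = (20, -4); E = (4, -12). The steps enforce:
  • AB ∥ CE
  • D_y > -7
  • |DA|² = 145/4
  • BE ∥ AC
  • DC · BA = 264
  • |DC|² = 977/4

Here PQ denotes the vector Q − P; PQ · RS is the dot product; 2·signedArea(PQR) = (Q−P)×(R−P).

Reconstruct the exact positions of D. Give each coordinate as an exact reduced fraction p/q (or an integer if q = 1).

1. D_x = 9/2  [line -16·x + -8·y + 24 = 0 ∩ |DC|² = 977/4]
2. D_y = -6  [line -16·x + -8·y + 24 = 0 ∩ |DC|² = 977/4]
   → D = (9/2, -6)

D = (9/2, -6)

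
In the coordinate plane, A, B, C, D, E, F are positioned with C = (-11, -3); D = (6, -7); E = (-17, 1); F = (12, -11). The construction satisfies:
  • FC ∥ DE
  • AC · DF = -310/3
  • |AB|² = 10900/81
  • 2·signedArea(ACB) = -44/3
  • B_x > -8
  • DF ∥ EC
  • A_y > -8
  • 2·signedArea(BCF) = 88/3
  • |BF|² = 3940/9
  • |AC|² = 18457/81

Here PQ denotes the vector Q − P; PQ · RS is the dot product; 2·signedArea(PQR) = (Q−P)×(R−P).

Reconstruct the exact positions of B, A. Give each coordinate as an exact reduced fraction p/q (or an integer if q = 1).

1. A_x = 32/9  [line -6·x + 4·y + 148/3 = 0 ∩ |AC|² = 18457/81]
2. A_y = -7  [line -6·x + 4·y + 148/3 = 0 ∩ |AC|² = 18457/81]
   → A = (32/9, -7)
3. B_x = -22/3  [2·signedArea(BCF) = 88/3 ∩ 2·signedArea(ACB) = -44/3]
4. B_y = -3  [2·signedArea(BCF) = 88/3 ∩ 2·signedArea(ACB) = -44/3]
   → B = (-22/3, -3)

A = (32/9, -7)
B = (-22/3, -3)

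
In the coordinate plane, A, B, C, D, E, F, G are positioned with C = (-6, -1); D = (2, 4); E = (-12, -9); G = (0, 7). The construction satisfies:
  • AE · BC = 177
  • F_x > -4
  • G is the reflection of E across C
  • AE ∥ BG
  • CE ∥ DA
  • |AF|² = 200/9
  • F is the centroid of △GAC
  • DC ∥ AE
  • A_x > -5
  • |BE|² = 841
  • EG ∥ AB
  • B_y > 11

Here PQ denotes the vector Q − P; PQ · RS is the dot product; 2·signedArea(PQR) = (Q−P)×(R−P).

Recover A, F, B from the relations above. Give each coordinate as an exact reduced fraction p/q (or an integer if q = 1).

A = (-4, -4)
B = (8, 12)
F = (-10/3, 2/3)

1. A_x = -4  [DC ∥ AE ∩ CE ∥ DA]
2. A_y = -4  [DC ∥ AE ∩ CE ∥ DA]
   → A = (-4, -4)
3. F_x = -10/3  [F is the centroid of △GAC]
4. F_y = 2/3  [F is the centroid of △GAC]
   → F = (-10/3, 2/3)
5. B_x = 8  [AE ∥ BG ∩ EG ∥ AB]
6. B_y = 12  [AE ∥ BG ∩ EG ∥ AB]
   → B = (8, 12)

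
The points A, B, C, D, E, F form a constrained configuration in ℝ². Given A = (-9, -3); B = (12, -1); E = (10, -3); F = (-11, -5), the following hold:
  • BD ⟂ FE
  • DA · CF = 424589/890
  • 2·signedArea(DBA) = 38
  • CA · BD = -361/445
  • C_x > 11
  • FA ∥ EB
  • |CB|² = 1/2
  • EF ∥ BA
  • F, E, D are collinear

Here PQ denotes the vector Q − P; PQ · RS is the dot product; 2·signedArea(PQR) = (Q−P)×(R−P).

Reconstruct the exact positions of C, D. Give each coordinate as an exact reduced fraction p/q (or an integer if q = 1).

1. D_x = 5416/445  [F, E, D are collinear ∩ BD ⟂ FE]
2. D_y = -1243/445  [F, E, D are collinear ∩ BD ⟂ FE]
   → D = (5416/445, -1243/445)
3. C_x = 23/2  [CA · BD = -361/445 ∩ DA · CF = 424589/890]
4. C_y = -3/2  [CA · BD = -361/445 ∩ DA · CF = 424589/890]
   → C = (23/2, -3/2)

C = (23/2, -3/2)
D = (5416/445, -1243/445)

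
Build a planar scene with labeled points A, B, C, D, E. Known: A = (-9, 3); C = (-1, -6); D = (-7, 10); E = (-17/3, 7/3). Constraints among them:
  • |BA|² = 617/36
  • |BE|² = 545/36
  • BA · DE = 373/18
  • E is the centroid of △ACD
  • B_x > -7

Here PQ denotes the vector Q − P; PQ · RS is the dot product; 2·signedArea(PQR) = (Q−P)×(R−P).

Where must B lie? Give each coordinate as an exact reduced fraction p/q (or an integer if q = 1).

B = (-19/3, 37/6)

1. B_x = -19/3  [line -4/3·x + 23/3·y + -1003/18 = 0 ∩ |BE|² = 545/36]
2. B_y = 37/6  [line -4/3·x + 23/3·y + -1003/18 = 0 ∩ |BE|² = 545/36]
   → B = (-19/3, 37/6)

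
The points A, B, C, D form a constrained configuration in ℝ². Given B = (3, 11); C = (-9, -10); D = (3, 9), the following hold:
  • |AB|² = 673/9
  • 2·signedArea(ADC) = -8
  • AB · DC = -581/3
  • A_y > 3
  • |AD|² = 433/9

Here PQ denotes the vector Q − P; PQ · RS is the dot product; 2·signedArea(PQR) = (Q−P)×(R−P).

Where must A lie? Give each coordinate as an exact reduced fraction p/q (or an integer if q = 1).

1. A_x = -1  [2·signedArea(ADC) = -8 ∩ AB · DC = -581/3]
2. A_y = 10/3  [2·signedArea(ADC) = -8 ∩ AB · DC = -581/3]
   → A = (-1, 10/3)

A = (-1, 10/3)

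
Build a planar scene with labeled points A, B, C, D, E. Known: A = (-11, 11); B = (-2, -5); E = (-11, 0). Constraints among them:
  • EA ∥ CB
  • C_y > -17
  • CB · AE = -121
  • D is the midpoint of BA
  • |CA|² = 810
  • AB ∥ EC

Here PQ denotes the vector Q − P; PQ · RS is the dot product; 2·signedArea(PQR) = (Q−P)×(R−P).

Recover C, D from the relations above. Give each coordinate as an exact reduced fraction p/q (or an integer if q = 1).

C = (-2, -16)
D = (-13/2, 3)

1. C_x = -2  [EA ∥ CB ∩ AB ∥ EC]
2. C_y = -16  [EA ∥ CB ∩ AB ∥ EC]
   → C = (-2, -16)
3. D_x = -13/2  [D is the midpoint of BA]
4. D_y = 3  [D is the midpoint of BA]
   → D = (-13/2, 3)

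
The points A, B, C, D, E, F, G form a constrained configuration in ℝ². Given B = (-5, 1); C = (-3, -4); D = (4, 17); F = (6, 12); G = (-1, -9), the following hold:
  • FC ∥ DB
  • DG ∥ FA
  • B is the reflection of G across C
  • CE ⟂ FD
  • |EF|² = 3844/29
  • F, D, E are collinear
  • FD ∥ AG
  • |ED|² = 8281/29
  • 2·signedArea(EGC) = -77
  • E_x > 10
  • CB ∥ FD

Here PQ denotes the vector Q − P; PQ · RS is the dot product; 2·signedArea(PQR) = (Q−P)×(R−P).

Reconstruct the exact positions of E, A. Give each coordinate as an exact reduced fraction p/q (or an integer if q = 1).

1. E_x = 298/29  [F, D, E are collinear ∩ CE ⟂ FD]
2. E_y = 38/29  [F, D, E are collinear ∩ CE ⟂ FD]
   → E = (298/29, 38/29)
3. A_x = 1  [FD ∥ AG ∩ DG ∥ FA]
4. A_y = -14  [FD ∥ AG ∩ DG ∥ FA]
   → A = (1, -14)

A = (1, -14)
E = (298/29, 38/29)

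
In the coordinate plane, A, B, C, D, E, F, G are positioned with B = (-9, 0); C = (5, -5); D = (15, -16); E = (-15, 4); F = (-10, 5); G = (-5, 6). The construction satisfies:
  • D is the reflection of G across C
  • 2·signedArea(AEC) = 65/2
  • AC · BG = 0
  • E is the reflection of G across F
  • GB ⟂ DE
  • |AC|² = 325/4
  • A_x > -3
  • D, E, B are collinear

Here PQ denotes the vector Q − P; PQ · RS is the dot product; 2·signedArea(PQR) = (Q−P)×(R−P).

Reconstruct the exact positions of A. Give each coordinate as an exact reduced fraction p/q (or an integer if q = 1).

1. A_x = -5/2  [AC · BG = 0 ∩ 2·signedArea(AEC) = 65/2]
2. A_y = 0  [AC · BG = 0 ∩ 2·signedArea(AEC) = 65/2]
   → A = (-5/2, 0)

A = (-5/2, 0)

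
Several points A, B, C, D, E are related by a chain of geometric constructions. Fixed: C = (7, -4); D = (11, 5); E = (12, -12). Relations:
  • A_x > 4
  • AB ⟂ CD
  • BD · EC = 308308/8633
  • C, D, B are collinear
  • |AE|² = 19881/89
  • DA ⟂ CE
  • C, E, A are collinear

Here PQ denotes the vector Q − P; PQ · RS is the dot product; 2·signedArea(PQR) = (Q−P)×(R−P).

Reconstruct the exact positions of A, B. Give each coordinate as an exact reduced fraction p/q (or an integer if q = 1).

A = (363/89, 60/89)
B = (71247/8633, -10196/8633)

1. A_x = 363/89  [C, E, A are collinear ∩ DA ⟂ CE]
2. A_y = 60/89  [C, E, A are collinear ∩ DA ⟂ CE]
   → A = (363/89, 60/89)
3. B_x = 71247/8633  [C, D, B are collinear ∩ AB ⟂ CD]
4. B_y = -10196/8633  [C, D, B are collinear ∩ AB ⟂ CD]
   → B = (71247/8633, -10196/8633)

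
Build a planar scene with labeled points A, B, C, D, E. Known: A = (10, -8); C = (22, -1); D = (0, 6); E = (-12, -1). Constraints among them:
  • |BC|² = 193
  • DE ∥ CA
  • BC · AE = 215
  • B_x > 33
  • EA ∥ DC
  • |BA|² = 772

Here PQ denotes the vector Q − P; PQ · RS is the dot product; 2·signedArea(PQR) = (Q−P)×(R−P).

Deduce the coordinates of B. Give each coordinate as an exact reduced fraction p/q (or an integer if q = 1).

B = (34, 6)

1. B_x = 34  [line 22·x + -7·y + -706 = 0 ∩ |BA|² = 772]
2. B_y = 6  [line 22·x + -7·y + -706 = 0 ∩ |BA|² = 772]
   → B = (34, 6)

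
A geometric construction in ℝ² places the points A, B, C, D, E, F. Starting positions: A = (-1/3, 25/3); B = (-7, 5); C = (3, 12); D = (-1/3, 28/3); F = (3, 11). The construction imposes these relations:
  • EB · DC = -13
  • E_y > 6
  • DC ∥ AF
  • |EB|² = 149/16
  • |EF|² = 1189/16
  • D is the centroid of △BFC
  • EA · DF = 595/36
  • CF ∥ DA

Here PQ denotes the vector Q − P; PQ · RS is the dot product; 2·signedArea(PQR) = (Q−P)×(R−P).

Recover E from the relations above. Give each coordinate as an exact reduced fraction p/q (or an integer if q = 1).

E = (-9/2, 27/4)

1. E_x = -9/2  [EA · DF = 595/36 ∩ EB · DC = -13]
2. E_y = 27/4  [EA · DF = 595/36 ∩ EB · DC = -13]
   → E = (-9/2, 27/4)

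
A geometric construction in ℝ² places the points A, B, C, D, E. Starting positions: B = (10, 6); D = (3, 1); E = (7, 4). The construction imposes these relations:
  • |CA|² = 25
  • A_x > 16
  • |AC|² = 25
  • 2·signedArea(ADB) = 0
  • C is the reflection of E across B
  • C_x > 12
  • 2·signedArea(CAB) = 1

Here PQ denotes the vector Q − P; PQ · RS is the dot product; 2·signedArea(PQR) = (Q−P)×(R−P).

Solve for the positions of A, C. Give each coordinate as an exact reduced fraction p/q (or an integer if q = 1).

1. C_x = 13  [C is the reflection of E across B]
2. C_y = 8  [C is the reflection of E across B]
   → C = (13, 8)
3. A_x = 17  [2·signedArea(ADB) = 0 ∩ 2·signedArea(CAB) = 1]
4. A_y = 11  [2·signedArea(ADB) = 0 ∩ 2·signedArea(CAB) = 1]
   → A = (17, 11)

A = (17, 11)
C = (13, 8)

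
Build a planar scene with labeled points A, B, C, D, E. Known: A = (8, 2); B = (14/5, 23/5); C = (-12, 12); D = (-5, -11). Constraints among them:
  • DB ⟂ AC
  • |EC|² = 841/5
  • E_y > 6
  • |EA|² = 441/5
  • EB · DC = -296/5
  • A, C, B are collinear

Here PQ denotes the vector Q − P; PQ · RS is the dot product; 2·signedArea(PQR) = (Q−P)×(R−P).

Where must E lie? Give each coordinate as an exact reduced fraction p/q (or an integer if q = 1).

E = (-2/5, 31/5)

1. E_x = -2/5  [line 7·x + -23·y + 727/5 = 0 ∩ |EC|² = 841/5]
2. E_y = 31/5  [line 7·x + -23·y + 727/5 = 0 ∩ |EC|² = 841/5]
   → E = (-2/5, 31/5)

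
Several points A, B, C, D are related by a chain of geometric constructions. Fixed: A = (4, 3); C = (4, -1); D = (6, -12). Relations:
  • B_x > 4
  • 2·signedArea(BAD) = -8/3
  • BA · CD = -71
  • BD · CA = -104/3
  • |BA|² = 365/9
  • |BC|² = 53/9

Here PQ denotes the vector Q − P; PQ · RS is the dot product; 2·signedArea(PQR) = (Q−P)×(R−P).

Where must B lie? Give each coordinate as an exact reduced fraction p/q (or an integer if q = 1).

B = (14/3, -10/3)

1. B_x = 14/3  [BA · CD = -71 ∩ BD · CA = -104/3]
2. B_y = -10/3  [BA · CD = -71 ∩ BD · CA = -104/3]
   → B = (14/3, -10/3)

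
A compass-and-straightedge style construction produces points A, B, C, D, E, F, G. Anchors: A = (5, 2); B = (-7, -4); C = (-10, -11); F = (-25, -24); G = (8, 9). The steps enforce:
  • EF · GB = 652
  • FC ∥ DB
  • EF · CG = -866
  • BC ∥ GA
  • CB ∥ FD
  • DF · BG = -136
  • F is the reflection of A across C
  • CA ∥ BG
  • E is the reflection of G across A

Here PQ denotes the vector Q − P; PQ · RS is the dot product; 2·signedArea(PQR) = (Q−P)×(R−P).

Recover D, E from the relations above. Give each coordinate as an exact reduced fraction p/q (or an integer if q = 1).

1. D_x = -22  [FC ∥ DB ∩ CB ∥ FD]
2. D_y = -17  [FC ∥ DB ∩ CB ∥ FD]
   → D = (-22, -17)
3. E_x = 2  [E is the reflection of G across A]
4. E_y = -5  [E is the reflection of G across A]
   → E = (2, -5)

D = (-22, -17)
E = (2, -5)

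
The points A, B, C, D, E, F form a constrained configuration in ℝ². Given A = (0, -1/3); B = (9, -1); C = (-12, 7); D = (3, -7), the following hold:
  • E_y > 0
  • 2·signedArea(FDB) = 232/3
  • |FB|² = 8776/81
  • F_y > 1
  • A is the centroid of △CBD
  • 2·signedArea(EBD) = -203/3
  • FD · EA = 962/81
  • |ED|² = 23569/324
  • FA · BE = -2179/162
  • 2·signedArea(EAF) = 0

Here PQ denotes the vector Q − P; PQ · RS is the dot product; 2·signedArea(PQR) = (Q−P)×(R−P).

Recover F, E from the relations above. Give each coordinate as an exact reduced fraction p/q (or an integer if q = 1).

1. E_x = -1/2  [line 6·x + -6·y + 23/3 = 0 ∩ |ED|² = 23569/324]
2. E_y = 7/9  [line 6·x + -6·y + 23/3 = 0 ∩ |ED|² = 23569/324]
   → E = (-1/2, 7/9)
3. F_x = -1  [FD · EA = 962/81 ∩ 2·signedArea(EAF) = 0]
4. F_y = 17/9  [FD · EA = 962/81 ∩ 2·signedArea(EAF) = 0]
   → F = (-1, 17/9)

E = (-1/2, 7/9)
F = (-1, 17/9)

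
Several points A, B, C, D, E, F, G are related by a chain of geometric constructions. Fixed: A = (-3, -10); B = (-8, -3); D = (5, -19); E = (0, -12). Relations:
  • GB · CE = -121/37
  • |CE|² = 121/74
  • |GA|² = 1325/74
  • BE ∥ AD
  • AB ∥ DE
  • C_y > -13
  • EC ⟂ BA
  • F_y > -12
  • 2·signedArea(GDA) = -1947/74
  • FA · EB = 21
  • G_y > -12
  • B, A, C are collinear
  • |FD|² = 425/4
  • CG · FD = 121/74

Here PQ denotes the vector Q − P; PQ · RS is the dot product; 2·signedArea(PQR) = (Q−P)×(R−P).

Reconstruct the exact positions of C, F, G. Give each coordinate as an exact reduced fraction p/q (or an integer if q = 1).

C = (-77/74, -943/74)
F = (-3/2, -11)
G = (77/74, -833/74)

1. C_x = -77/74  [B, A, C are collinear ∩ EC ⟂ BA]
2. C_y = -943/74  [B, A, C are collinear ∩ EC ⟂ BA]
   → C = (-77/74, -943/74)
3. G_x = 77/74  [2·signedArea(GDA) = -1947/74 ∩ GB · CE = -121/37]
4. G_y = -833/74  [2·signedArea(GDA) = -1947/74 ∩ GB · CE = -121/37]
   → G = (77/74, -833/74)
5. F_x = -3/2  [FA · EB = 21 ∩ CG · FD = 121/74]
6. F_y = -11  [FA · EB = 21 ∩ CG · FD = 121/74]
   → F = (-3/2, -11)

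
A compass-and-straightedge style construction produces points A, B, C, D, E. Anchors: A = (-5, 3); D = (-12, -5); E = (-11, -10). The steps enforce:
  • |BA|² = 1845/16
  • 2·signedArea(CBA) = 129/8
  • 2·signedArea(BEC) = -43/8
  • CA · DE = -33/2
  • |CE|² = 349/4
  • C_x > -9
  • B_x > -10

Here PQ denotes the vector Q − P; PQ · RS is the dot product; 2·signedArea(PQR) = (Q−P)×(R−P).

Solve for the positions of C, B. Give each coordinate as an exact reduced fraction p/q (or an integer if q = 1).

1. C_x = -17/2  [line -1·x + 5·y + -7/2 = 0 ∩ |CE|² = 349/4]
2. C_y = -1  [line -1·x + 5·y + -7/2 = 0 ∩ |CE|² = 349/4]
   → C = (-17/2, -1)
3. B_x = -19/2  [2·signedArea(CBA) = 129/8 ∩ 2·signedArea(BEC) = -43/8]
4. B_y = -27/4  [2·signedArea(CBA) = 129/8 ∩ 2·signedArea(BEC) = -43/8]
   → B = (-19/2, -27/4)

B = (-19/2, -27/4)
C = (-17/2, -1)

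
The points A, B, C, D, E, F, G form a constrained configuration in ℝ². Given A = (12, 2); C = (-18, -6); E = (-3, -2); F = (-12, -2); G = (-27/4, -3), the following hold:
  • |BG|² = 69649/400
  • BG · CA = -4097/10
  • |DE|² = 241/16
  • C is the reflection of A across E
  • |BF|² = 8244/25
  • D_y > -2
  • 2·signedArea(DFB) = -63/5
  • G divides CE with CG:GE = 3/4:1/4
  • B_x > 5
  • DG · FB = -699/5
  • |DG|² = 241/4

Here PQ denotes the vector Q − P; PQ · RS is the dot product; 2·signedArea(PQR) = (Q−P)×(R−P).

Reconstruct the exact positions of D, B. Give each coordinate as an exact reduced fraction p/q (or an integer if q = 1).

1. B_x = 6  [line -30·x + -8·y + 916/5 = 0 ∩ |BG|² = 69649/400]
2. B_y = 2/5  [line -30·x + -8·y + 916/5 = 0 ∩ |BG|² = 69649/400]
   → B = (6, 2/5)
3. D_x = 3/4  [DG · FB = -699/5 ∩ 2·signedArea(DFB) = -63/5]
4. D_y = -1  [DG · FB = -699/5 ∩ 2·signedArea(DFB) = -63/5]
   → D = (3/4, -1)

B = (6, 2/5)
D = (3/4, -1)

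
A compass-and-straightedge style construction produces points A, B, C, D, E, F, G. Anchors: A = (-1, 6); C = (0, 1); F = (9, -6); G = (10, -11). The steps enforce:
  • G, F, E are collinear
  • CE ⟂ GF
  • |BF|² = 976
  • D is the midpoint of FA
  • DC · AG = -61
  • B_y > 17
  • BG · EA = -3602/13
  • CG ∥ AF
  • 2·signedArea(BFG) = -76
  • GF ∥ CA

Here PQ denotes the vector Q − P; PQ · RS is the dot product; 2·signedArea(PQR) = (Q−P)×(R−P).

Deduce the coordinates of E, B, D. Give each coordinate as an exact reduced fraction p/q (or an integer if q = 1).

B = (-11, 18)
D = (4, 0)
E = (95/13, 32/13)

1. E_x = 95/13  [G, F, E are collinear ∩ CE ⟂ GF]
2. E_y = 32/13  [G, F, E are collinear ∩ CE ⟂ GF]
   → E = (95/13, 32/13)
3. B_x = -11  [2·signedArea(BFG) = -76 ∩ BG · EA = -3602/13]
4. B_y = 18  [2·signedArea(BFG) = -76 ∩ BG · EA = -3602/13]
   → B = (-11, 18)
5. D_x = 4  [D is the midpoint of FA]
6. D_y = 0  [D is the midpoint of FA]
   → D = (4, 0)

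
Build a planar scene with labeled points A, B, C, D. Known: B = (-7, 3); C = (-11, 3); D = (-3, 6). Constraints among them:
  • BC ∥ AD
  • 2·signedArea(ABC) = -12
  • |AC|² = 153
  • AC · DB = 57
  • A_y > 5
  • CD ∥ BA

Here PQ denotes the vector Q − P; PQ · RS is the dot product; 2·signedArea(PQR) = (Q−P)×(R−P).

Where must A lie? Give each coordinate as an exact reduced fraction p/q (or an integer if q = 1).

A = (1, 6)

1. A_x = 1  [BC ∥ AD ∩ CD ∥ BA]
2. A_y = 6  [BC ∥ AD ∩ CD ∥ BA]
   → A = (1, 6)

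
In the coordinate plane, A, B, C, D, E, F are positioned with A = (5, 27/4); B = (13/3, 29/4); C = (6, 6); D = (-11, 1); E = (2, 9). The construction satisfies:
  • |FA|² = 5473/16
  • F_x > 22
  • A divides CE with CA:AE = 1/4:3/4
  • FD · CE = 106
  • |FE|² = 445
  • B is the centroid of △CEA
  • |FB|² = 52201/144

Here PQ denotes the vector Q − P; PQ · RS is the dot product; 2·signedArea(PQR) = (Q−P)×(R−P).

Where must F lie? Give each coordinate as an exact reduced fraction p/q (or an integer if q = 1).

F = (23, 11)

1. F_x = 23  [line 4·x + -3·y + -59 = 0 ∩ |FB|² = 52201/144]
2. F_y = 11  [line 4·x + -3·y + -59 = 0 ∩ |FB|² = 52201/144]
   → F = (23, 11)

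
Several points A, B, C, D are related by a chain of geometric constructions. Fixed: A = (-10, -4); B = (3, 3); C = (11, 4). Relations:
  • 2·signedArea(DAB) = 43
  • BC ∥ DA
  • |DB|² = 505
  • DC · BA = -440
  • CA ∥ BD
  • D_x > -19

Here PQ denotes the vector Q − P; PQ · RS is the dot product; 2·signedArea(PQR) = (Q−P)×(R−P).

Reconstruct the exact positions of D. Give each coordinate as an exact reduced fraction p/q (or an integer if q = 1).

1. D_x = -18  [BC ∥ DA ∩ CA ∥ BD]
2. D_y = -5  [BC ∥ DA ∩ CA ∥ BD]
   → D = (-18, -5)

D = (-18, -5)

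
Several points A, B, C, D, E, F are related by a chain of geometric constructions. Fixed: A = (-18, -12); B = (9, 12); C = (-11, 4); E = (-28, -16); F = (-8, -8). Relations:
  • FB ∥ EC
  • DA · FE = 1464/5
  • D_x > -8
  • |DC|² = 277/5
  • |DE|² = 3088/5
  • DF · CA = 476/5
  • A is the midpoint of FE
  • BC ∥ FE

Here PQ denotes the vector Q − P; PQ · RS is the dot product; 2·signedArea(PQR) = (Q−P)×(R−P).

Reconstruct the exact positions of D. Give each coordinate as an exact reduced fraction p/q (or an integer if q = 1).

D = (-36/5, -12/5)

1. D_x = -36/5  [DA · FE = 1464/5 ∩ DF · CA = 476/5]
2. D_y = -12/5  [DA · FE = 1464/5 ∩ DF · CA = 476/5]
   → D = (-36/5, -12/5)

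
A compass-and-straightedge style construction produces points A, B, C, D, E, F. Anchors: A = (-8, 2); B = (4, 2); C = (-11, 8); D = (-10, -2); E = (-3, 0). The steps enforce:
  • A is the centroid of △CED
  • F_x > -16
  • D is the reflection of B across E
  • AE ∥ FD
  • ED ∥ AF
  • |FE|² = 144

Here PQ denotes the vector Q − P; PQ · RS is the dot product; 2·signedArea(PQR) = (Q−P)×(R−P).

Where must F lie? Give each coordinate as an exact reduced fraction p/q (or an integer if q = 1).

1. F_x = -15  [AE ∥ FD ∩ ED ∥ AF]
2. F_y = 0  [AE ∥ FD ∩ ED ∥ AF]
   → F = (-15, 0)

F = (-15, 0)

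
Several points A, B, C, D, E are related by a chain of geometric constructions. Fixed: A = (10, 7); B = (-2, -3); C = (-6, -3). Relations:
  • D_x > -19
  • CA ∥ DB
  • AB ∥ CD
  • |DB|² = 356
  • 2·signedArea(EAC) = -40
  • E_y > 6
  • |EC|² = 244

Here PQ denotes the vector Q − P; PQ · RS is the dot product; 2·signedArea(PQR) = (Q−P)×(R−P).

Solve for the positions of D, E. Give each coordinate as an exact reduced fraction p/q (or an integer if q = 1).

1. D_x = -18  [CA ∥ DB ∩ AB ∥ CD]
2. D_y = -13  [CA ∥ DB ∩ AB ∥ CD]
   → D = (-18, -13)
3. E_x = 6  [line 10·x + -16·y + 52 = 0 ∩ |EC|² = 244]
4. E_y = 7  [line 10·x + -16·y + 52 = 0 ∩ |EC|² = 244]
   → E = (6, 7)

D = (-18, -13)
E = (6, 7)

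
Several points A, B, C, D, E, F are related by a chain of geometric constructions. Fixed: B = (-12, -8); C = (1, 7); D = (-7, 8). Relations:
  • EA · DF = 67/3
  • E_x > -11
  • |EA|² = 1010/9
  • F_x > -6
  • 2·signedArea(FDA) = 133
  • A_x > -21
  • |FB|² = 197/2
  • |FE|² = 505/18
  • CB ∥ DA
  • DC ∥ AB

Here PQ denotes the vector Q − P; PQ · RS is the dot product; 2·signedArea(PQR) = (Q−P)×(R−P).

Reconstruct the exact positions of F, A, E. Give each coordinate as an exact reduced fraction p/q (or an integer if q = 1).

1. A_x = -20  [DC ∥ AB ∩ CB ∥ DA]
2. A_y = -7  [DC ∥ AB ∩ CB ∥ DA]
   → A = (-20, -7)
3. F_x = -11/2  [line 15·x + -13·y + 76 = 0 ∩ |FB|² = 197/2]
4. F_y = -1/2  [line 15·x + -13·y + 76 = 0 ∩ |FB|² = 197/2]
   → F = (-11/2, -1/2)
5. E_x = -31/3  [line -3/2·x + 17/2·y + 43/6 = 0 ∩ |EA|² = 1010/9]
6. E_y = -8/3  [line -3/2·x + 17/2·y + 43/6 = 0 ∩ |EA|² = 1010/9]
   → E = (-31/3, -8/3)

A = (-20, -7)
E = (-31/3, -8/3)
F = (-11/2, -1/2)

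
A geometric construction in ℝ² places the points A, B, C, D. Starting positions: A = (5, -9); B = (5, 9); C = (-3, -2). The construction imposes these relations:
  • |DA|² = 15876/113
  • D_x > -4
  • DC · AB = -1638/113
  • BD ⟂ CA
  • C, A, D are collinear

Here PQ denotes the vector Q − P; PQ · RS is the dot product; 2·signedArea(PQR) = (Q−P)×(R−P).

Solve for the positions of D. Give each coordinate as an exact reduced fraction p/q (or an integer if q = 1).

D = (-443/113, -135/113)

1. D_x = -443/113  [C, A, D are collinear ∩ BD ⟂ CA]
2. D_y = -135/113  [C, A, D are collinear ∩ BD ⟂ CA]
   → D = (-443/113, -135/113)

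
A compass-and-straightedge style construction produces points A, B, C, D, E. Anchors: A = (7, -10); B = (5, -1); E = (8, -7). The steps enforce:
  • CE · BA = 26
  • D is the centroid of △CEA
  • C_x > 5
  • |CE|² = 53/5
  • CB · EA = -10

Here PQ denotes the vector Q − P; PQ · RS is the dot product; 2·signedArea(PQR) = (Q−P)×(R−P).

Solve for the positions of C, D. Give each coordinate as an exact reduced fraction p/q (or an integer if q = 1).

1. C_x = 29/5  [CE · BA = 26 ∩ CB · EA = -10]
2. C_y = -23/5  [CE · BA = 26 ∩ CB · EA = -10]
   → C = (29/5, -23/5)
3. D_x = 104/15  [D is the centroid of △CEA]
4. D_y = -36/5  [D is the centroid of △CEA]
   → D = (104/15, -36/5)

C = (29/5, -23/5)
D = (104/15, -36/5)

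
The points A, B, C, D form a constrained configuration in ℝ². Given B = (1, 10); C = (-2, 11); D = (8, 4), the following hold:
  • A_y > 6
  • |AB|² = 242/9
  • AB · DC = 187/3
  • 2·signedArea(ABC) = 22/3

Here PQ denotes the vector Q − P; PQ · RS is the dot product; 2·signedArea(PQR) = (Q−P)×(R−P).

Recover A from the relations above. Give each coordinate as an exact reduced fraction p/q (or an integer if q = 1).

1. A_x = 14/3  [AB · DC = 187/3 ∩ 2·signedArea(ABC) = 22/3]
2. A_y = 19/3  [AB · DC = 187/3 ∩ 2·signedArea(ABC) = 22/3]
   → A = (14/3, 19/3)

A = (14/3, 19/3)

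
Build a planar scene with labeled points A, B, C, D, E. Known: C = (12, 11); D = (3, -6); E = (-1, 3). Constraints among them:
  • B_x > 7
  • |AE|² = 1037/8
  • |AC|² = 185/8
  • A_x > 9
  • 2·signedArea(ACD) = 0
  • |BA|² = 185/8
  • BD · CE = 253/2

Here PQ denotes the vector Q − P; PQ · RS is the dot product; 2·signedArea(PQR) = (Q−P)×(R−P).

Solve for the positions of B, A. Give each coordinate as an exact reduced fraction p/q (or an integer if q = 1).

A = (39/4, 27/4)
B = (15/2, 5/2)

1. A_x = 39/4  [line 17·x + -9·y + -105 = 0 ∩ |AE|² = 1037/8]
2. A_y = 27/4  [line 17·x + -9·y + -105 = 0 ∩ |AE|² = 1037/8]
   → A = (39/4, 27/4)
3. B_x = 15/2  [line 13·x + 8·y + -235/2 = 0 ∩ |BA|² = 185/8]
4. B_y = 5/2  [line 13·x + 8·y + -235/2 = 0 ∩ |BA|² = 185/8]
   → B = (15/2, 5/2)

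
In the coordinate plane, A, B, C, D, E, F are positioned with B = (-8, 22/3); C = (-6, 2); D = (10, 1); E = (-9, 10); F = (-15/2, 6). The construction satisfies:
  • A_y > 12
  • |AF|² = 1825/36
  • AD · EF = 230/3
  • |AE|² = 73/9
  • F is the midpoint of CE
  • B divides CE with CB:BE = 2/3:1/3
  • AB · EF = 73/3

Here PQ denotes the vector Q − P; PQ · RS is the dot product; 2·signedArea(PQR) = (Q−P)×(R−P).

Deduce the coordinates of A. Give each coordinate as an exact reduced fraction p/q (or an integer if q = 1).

A = (-10, 38/3)

1. A_x = -10  [line -3/2·x + 4·y + -197/3 = 0 ∩ |AF|² = 1825/36]
2. A_y = 38/3  [line -3/2·x + 4·y + -197/3 = 0 ∩ |AF|² = 1825/36]
   → A = (-10, 38/3)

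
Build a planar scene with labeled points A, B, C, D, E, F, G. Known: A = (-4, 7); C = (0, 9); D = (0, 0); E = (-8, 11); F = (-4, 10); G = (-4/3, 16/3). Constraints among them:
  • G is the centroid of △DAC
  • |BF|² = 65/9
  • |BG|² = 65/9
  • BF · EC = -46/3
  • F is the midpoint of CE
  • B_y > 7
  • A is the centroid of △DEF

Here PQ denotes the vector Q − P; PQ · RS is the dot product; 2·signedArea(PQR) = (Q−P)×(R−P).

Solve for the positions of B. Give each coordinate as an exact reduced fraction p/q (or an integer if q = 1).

B = (-8/3, 23/3)

1. B_x = -8/3  [line -8·x + 2·y + -110/3 = 0 ∩ |BG|² = 65/9]
2. B_y = 23/3  [line -8·x + 2·y + -110/3 = 0 ∩ |BG|² = 65/9]
   → B = (-8/3, 23/3)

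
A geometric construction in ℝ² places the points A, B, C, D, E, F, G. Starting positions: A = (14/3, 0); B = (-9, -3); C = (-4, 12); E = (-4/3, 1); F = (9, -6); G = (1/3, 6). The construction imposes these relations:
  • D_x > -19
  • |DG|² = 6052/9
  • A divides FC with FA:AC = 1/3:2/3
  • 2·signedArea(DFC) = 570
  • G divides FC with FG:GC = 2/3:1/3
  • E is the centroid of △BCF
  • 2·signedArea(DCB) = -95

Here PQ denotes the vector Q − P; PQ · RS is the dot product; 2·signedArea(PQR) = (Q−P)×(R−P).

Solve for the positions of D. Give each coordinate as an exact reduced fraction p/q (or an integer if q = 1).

D = (-55/3, -12)

1. D_x = -55/3  [2·signedArea(DFC) = 570 ∩ 2·signedArea(DCB) = -95]
2. D_y = -12  [2·signedArea(DFC) = 570 ∩ 2·signedArea(DCB) = -95]
   → D = (-55/3, -12)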